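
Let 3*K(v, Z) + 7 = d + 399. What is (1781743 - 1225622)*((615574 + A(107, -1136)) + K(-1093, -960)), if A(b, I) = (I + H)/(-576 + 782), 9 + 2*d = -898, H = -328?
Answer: 70517564801397/206 ≈ 3.4232e+11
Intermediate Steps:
d = -907/2 (d = -9/2 + (½)*(-898) = -9/2 - 449 = -907/2 ≈ -453.50)
K(v, Z) = -41/2 (K(v, Z) = -7/3 + (-907/2 + 399)/3 = -7/3 + (⅓)*(-109/2) = -7/3 - 109/6 = -41/2)
A(b, I) = -164/103 + I/206 (A(b, I) = (I - 328)/(-576 + 782) = (-328 + I)/206 = (-328 + I)*(1/206) = -164/103 + I/206)
(1781743 - 1225622)*((615574 + A(107, -1136)) + K(-1093, -960)) = (1781743 - 1225622)*((615574 + (-164/103 + (1/206)*(-1136))) - 41/2) = 556121*((615574 + (-164/103 - 568/103)) - 41/2) = 556121*((615574 - 732/103) - 41/2) = 556121*(63403390/103 - 41/2) = 556121*(126802557/206) = 70517564801397/206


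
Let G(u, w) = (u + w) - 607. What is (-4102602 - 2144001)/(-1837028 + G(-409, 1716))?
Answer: 6246603/1836328 ≈ 3.4017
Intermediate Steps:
G(u, w) = -607 + u + w
(-4102602 - 2144001)/(-1837028 + G(-409, 1716)) = (-4102602 - 2144001)/(-1837028 + (-607 - 409 + 1716)) = -6246603/(-1837028 + 700) = -6246603/(-1836328) = -6246603*(-1/1836328) = 6246603/1836328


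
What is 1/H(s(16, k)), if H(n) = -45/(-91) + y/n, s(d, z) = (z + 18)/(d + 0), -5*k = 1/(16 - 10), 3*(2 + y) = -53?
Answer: -7007/119255 ≈ -0.058756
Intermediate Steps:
y = -59/3 (y = -2 + (⅓)*(-53) = -2 - 53/3 = -59/3 ≈ -19.667)
k = -1/30 (k = -1/(5*(16 - 10)) = -⅕/6 = -⅕*⅙ = -1/30 ≈ -0.033333)
s(d, z) = (18 + z)/d
H(n) = 45/91 - 59/(3*n) (H(n) = -45/(-91) - 59/(3*n) = -45*(-1/91) - 59/(3*n) = 45/91 - 59/(3*n))
1/H(s(16, k)) = 1/((-5369 + 135*((18 - 1/30)/16))/(273*(((18 - 1/30)/16)))) = 1/((-5369 + 135*((1/16)*(539/30)))/(273*(((1/16)*(539/30))))) = 1/((-5369 + 135*(539/480))/(273*(539/480))) = 1/((1/273)*(480/539)*(-5369 + 4851/32)) = 1/((1/273)*(480/539)*(-166957/32)) = 1/(-119255/7007) = -7007/119255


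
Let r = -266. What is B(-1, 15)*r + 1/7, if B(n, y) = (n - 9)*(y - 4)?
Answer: 204821/7 ≈ 29260.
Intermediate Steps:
B(n, y) = (-9 + n)*(-4 + y)
B(-1, 15)*r + 1/7 = (36 - 9*15 - 4*(-1) - 1*15)*(-266) + 1/7 = (36 - 135 + 4 - 15)*(-266) + 1/7 = -110*(-266) + 1/7 = 29260 + 1/7 = 204821/7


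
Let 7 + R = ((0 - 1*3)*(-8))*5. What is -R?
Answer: -113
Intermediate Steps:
R = 113 (R = -7 + ((0 - 1*3)*(-8))*5 = -7 + ((0 - 3)*(-8))*5 = -7 - 3*(-8)*5 = -7 + 24*5 = -7 + 120 = 113)
-R = -1*113 = -113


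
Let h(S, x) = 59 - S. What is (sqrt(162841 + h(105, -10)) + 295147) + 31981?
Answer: 327128 + sqrt(162795) ≈ 3.2753e+5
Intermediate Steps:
(sqrt(162841 + h(105, -10)) + 295147) + 31981 = (sqrt(162841 + (59 - 1*105)) + 295147) + 31981 = (sqrt(162841 + (59 - 105)) + 295147) + 31981 = (sqrt(162841 - 46) + 295147) + 31981 = (sqrt(162795) + 295147) + 31981 = (295147 + sqrt(162795)) + 31981 = 327128 + sqrt(162795)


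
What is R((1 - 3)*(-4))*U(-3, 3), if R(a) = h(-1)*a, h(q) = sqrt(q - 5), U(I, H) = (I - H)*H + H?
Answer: -120*I*sqrt(6) ≈ -293.94*I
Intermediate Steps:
U(I, H) = H + H*(I - H) (U(I, H) = H*(I - H) + H = H + H*(I - H))
h(q) = sqrt(-5 + q)
R(a) = I*a*sqrt(6) (R(a) = sqrt(-5 - 1)*a = sqrt(-6)*a = (I*sqrt(6))*a = I*a*sqrt(6))
R((1 - 3)*(-4))*U(-3, 3) = (I*((1 - 3)*(-4))*sqrt(6))*(3*(1 - 3 - 1*3)) = (I*(-2*(-4))*sqrt(6))*(3*(1 - 3 - 3)) = (I*8*sqrt(6))*(3*(-5)) = (8*I*sqrt(6))*(-15) = -120*I*sqrt(6)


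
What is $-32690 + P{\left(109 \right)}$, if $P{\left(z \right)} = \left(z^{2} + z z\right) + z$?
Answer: $-8819$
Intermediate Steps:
$P{\left(z \right)} = z + 2 z^{2}$ ($P{\left(z \right)} = \left(z^{2} + z^{2}\right) + z = 2 z^{2} + z = z + 2 z^{2}$)
$-32690 + P{\left(109 \right)} = -32690 + 109 \left(1 + 2 \cdot 109\right) = -32690 + 109 \left(1 + 218\right) = -32690 + 109 \cdot 219 = -32690 + 23871 = -8819$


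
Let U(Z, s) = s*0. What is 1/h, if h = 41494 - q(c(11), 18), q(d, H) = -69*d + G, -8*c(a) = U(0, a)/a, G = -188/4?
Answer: 1/41541 ≈ 2.4073e-5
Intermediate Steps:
U(Z, s) = 0
G = -47 (G = -188*¼ = -47)
c(a) = 0 (c(a) = -0/a = -⅛*0 = 0)
q(d, H) = -47 - 69*d (q(d, H) = -69*d - 47 = -47 - 69*d)
h = 41541 (h = 41494 - (-47 - 69*0) = 41494 - (-47 + 0) = 41494 - 1*(-47) = 41494 + 47 = 41541)
1/h = 1/41541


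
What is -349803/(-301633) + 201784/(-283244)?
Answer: 9553721915/21358934363 ≈ 0.44729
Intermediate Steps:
-349803/(-301633) + 201784/(-283244) = -349803*(-1/301633) + 201784*(-1/283244) = 349803/301633 - 50446/70811 = 9553721915/21358934363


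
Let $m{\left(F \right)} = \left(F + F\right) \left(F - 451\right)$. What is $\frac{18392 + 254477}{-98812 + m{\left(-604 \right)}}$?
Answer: $\frac{272869}{1175628} \approx 0.2321$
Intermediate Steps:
$m{\left(F \right)} = 2 F \left(-451 + F\right)$
$\frac{18392 + 254477}{-98812 + m{\left(-604 \right)}} = \frac{18392 + 254477}{-98812 + 2 \left(-604\right) \left(-451 - 604\right)} = \frac{272869}{-98812 + 2 \left(-604\right) \left(-1055\right)} = \frac{272869}{-98812 + 1274440} = \frac{272869}{1175628}$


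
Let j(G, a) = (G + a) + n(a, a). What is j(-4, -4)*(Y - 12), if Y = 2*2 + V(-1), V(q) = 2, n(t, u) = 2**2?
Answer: 24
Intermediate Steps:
n(t, u) = 4
j(G, a) = 4 + G + a (j(G, a) = (G + a) + 4 = 4 + G + a)
Y = 6 (Y = 2*2 + 2 = 4 + 2 = 6)
j(-4, -4)*(Y - 12) = (4 - 4 - 4)*(6 - 12) = -4*(-6) = 24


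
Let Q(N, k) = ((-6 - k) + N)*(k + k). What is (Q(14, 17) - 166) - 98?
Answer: -570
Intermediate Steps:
Q(N, k) = 2*k*(-6 + N - k) (Q(N, k) = (-6 + N - k)*(2*k) = 2*k*(-6 + N - k))
(Q(14, 17) - 166) - 98 = (2*17*(-6 + 14 - 1*17) - 166) - 98 = (2*17*(-6 + 14 - 17) - 166) - 98 = (2*17*(-9) - 166) - 98 = (-306 - 166) - 98 = -472 - 98 = -570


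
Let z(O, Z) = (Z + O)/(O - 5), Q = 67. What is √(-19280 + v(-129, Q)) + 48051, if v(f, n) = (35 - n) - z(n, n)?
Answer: 48051 + I*√18560909/31 ≈ 48051.0 + 138.98*I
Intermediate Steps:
z(O, Z) = (O + Z)/(-5 + O)
v(f, n) = 35 - n - 2*n/(-5 + n) (v(f, n) = (35 - n) - (n + n)/(-5 + n) = (35 - n) - 2*n/(-5 + n) = 35 - n - 2*n/(-5 + n))
√(-19280 + v(-129, Q)) + 48051 = √(-19280 + (-175 - 1*67² + 38*67)/(-5 + 67)) + 48051 = √(-19280 + (-175 - 1*4489 + 2546)/62) + 48051 = √(-19280 + (-175 - 4489 + 2546)/62) + 48051 = √(-19280 + (1/62)*(-2118)) + 48051 = √(-19280 - 1059/31) + 48051 = √(-598739/31) + 48051 = I*√18560909/31 + 48051 = 48051 + I*√18560909/31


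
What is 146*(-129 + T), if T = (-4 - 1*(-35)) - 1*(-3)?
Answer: -13870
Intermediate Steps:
T = 34 (T = (-4 + 35) + 3 = 31 + 3 = 34)
146*(-129 + T) = 146*(-129 + 34) = 146*(-95) = -13870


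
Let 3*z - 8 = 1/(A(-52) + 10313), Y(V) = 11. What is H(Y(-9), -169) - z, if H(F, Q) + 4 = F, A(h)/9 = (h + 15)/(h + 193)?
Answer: 6299753/1453800 ≈ 4.3333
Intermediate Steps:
A(h) = 9*(15 + h)/(193 + h) (A(h) = 9*((h + 15)/(h + 193)) = 9*((15 + h)/(193 + h)) = 9*(15 + h)/(193 + h))
H(F, Q) = -4 + F
z = 3876847/1453800 (z = 8/3 + 1/(3*(9*(15 - 52)/(193 - 52) + 10313)) = 8/3 + 1/(3*(9*(-37)/141 + 10313)) = 8/3 + 1/(3*(9*(1/141)*(-37) + 10313)) = 8/3 + 1/(3*(-111/47 + 10313)) = 8/3 + 1/(3*(484600/47)) = 8/3 + (1/3)*(47/484600) = 8/3 + 47/1453800 = 3876847/1453800 ≈ 2.6667)
H(Y(-9), -169) - z = (-4 + 11) - 1*3876847/1453800 = 7 - 3876847/1453800 = 6299753/1453800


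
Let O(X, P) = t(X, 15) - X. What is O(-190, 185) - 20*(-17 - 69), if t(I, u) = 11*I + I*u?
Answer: -3030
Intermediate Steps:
O(X, P) = 25*X (O(X, P) = X*(11 + 15) - X = X*26 - X = 26*X - X = 25*X)
O(-190, 185) - 20*(-17 - 69) = 25*(-190) - 20*(-17 - 69) = -4750 - 20*(-86) = -4750 + 1720 = -3030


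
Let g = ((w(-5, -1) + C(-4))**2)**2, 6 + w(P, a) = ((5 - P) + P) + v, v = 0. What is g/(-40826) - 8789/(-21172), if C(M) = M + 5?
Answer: 8789/21172 ≈ 0.41512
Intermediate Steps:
w(P, a) = -1 (w(P, a) = -6 + (((5 - P) + P) + 0) = -6 + (5 + 0) = -6 + 5 = -1)
C(M) = 5 + M
g = 0 (g = ((-1 + (5 - 4))**2)**2 = ((-1 + 1)**2)**2 = (0**2)**2 = 0**2 = 0)
g/(-40826) - 8789/(-21172) = 0/(-40826) - 8789/(-21172) = 0*(-1/40826) - 8789*(-1/21172) = 0 + 8789/21172 = 8789/21172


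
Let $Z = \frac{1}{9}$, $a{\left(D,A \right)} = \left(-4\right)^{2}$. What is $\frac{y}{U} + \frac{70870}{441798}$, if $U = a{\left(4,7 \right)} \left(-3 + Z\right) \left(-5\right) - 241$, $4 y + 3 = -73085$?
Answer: $\frac{36329552467}{19660011} \approx 1847.9$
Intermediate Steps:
$y = -18272$ ($y = - \frac{3}{4} + \frac{1}{4} \left(-73085\right) = - \frac{3}{4} - \frac{73085}{4} = -18272$)
$a{\left(D,A \right)} = 16$
$Z = \frac{1}{9} \approx 0.11111$
$U = - \frac{89}{9}$ ($U = 16 \left(-3 + \frac{1}{9}\right) \left(-5\right) - 241 = 16 \left(\left(- \frac{26}{9}\right) \left(-5\right)\right) - 241 = 16 \cdot \frac{130}{9} - 241 = \frac{2080}{9} - 241 = - \frac{89}{9} \approx -9.8889$)
$\frac{y}{U} + \frac{70870}{441798} = - \frac{18272}{- \frac{89}{9}} + \frac{70870}{441798} = \left(-18272\right) \left(- \frac{9}{89}\right) + 70870 \cdot \frac{1}{441798} = \frac{164448}{89} + \frac{35435}{220899} = \frac{36329552467}{19660011}$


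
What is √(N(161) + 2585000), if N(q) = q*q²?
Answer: 19*√18721 ≈ 2599.7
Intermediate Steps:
N(q) = q³
√(N(161) + 2585000) = √(161³ + 2585000) = √(4173281 + 2585000) = √6758281 = 19*√18721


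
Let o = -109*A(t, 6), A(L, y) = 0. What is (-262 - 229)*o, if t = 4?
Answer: 0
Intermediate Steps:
o = 0 (o = -109*0 = 0)
(-262 - 229)*o = (-262 - 229)*0 = -491*0 = 0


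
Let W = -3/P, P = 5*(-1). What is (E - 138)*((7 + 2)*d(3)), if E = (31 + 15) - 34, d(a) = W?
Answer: -3402/5 ≈ -680.40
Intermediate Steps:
P = -5
W = ⅗ (W = -3/(-5) = -3*(-⅕) = ⅗ ≈ 0.60000)
d(a) = ⅗
E = 12 (E = 46 - 34 = 12)
(E - 138)*((7 + 2)*d(3)) = (12 - 138)*((7 + 2)*(⅗)) = -1134*3/5 = -126*27/5 = -3402/5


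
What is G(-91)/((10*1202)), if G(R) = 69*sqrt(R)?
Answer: 69*I*sqrt(91)/12020 ≈ 0.05476*I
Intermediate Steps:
G(-91)/((10*1202)) = (69*sqrt(-91))/((10*1202)) = (69*(I*sqrt(91)))/12020 = (69*I*sqrt(91))*(1/12020) = 69*I*sqrt(91)/12020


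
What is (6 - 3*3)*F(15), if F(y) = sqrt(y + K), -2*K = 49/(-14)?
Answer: -3*sqrt(67)/2 ≈ -12.278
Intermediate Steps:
K = 7/4 (K = -49/(2*(-14)) = -49*(-1)/(2*14) = -1/2*(-7/2) = 7/4 ≈ 1.7500)
F(y) = sqrt(7/4 + y) (F(y) = sqrt(y + 7/4) = sqrt(7/4 + y))
(6 - 3*3)*F(15) = (6 - 3*3)*(sqrt(7 + 4*15)/2) = (6 - 1*9)*(sqrt(7 + 60)/2) = (6 - 9)*(sqrt(67)/2) = -3*sqrt(67)/2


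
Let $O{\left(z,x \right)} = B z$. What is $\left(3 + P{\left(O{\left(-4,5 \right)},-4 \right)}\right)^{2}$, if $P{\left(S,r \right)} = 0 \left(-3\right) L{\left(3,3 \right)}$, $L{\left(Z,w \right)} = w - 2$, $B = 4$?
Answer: $9$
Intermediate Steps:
$L{\left(Z,w \right)} = -2 + w$ ($L{\left(Z,w \right)} = w - 2 = -2 + w$)
$O{\left(z,x \right)} = 4 z$
$P{\left(S,r \right)} = 0$ ($P{\left(S,r \right)} = 0 \left(-3\right) \left(-2 + 3\right) = 0 \cdot 1 = 0$)
$\left(3 + P{\left(O{\left(-4,5 \right)},-4 \right)}\right)^{2} = \left(3 + 0\right)^{2} = 3^{2} = 9$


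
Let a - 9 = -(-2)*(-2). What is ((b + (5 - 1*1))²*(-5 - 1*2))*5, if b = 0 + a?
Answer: -2835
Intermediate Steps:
a = 5 (a = 9 - (-2)*(-2) = 9 - 1*4 = 9 - 4 = 5)
b = 5 (b = 0 + 5 = 5)
((b + (5 - 1*1))²*(-5 - 1*2))*5 = ((5 + (5 - 1*1))²*(-5 - 1*2))*5 = ((5 + (5 - 1))²*(-5 - 2))*5 = ((5 + 4)²*(-7))*5 = (9²*(-7))*5 = (81*(-7))*5 = -567*5 = -2835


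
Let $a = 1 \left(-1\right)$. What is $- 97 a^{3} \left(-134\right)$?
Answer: $-12998$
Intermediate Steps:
$a = -1$
$- 97 a^{3} \left(-134\right) = - 97 \left(-1\right)^{3} \left(-134\right) = \left(-97\right) \left(-1\right) \left(-134\right) = 97 \left(-134\right) = -12998$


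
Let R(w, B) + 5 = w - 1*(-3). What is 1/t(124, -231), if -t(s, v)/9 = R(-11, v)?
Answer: 1/117 ≈ 0.0085470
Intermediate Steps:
R(w, B) = -2 + w (R(w, B) = -5 + (w - 1*(-3)) = -5 + (w + 3) = -5 + (3 + w) = -2 + w)
t(s, v) = 117 (t(s, v) = -9*(-2 - 11) = -9*(-13) = 117)
1/t(124, -231) = 1/117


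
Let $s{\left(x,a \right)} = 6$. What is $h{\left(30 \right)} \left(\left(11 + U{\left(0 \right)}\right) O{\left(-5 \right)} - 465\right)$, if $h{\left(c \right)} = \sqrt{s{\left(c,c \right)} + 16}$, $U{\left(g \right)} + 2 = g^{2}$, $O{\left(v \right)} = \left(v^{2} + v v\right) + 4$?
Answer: $21 \sqrt{22} \approx 98.499$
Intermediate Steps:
$O{\left(v \right)} = 4 + 2 v^{2}$ ($O{\left(v \right)} = \left(v^{2} + v^{2}\right) + 4 = 2 v^{2} + 4 = 4 + 2 v^{2}$)
$U{\left(g \right)} = -2 + g^{2}$
$h{\left(c \right)} = \sqrt{22}$ ($h{\left(c \right)} = \sqrt{6 + 16} = \sqrt{22}$)
$h{\left(30 \right)} \left(\left(11 + U{\left(0 \right)}\right) O{\left(-5 \right)} - 465\right) = \sqrt{22} \left(\left(11 - \left(2 - 0^{2}\right)\right) \left(4 + 2 \left(-5\right)^{2}\right) - 465\right) = \sqrt{22} \left(\left(11 + \left(-2 + 0\right)\right) \left(4 + 2 \cdot 25\right) - 465\right) = \sqrt{22} \left(\left(11 - 2\right) \left(4 + 50\right) - 465\right) = \sqrt{22} \left(9 \cdot 54 - 465\right) = \sqrt{22} \left(486 - 465\right) = \sqrt{22} \cdot 21 = 21 \sqrt{22}$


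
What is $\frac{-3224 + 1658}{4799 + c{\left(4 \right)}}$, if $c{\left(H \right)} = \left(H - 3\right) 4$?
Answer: $- \frac{522}{1601} \approx -0.32605$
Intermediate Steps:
$c{\left(H \right)} = -12 + 4 H$ ($c{\left(H \right)} = \left(-3 + H\right) 4 = -12 + 4 H$)
$\frac{-3224 + 1658}{4799 + c{\left(4 \right)}} = \frac{-3224 + 1658}{4799 + \left(-12 + 4 \cdot 4\right)} = - \frac{1566}{4799 + \left(-12 + 16\right)} = - \frac{1566}{4799 + 4} = - \frac{1566}{4803} = \left(-1566\right) \frac{1}{4803} = - \frac{522}{1601}$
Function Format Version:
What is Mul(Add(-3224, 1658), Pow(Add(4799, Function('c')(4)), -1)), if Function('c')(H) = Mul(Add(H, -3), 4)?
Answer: Rational(-522, 1601) ≈ -0.32605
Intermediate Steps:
Function('c')(H) = Add(-12, Mul(4, H)) (Function('c')(H) = Mul(Add(-3, H), 4) = Add(-12, Mul(4, H)))
Mul(Add(-3224, 1658), Pow(Add(4799, Function('c')(4)), -1)) = Mul(Add(-3224, 1658), Pow(Add(4799, Add(-12, Mul(4, 4))), -1)) = Mul(-1566, Pow(Add(4799, Add(-12, 16)), -1)) = Mul(-1566, Pow(Add(4799, 4), -1)) = Mul(-1566, Pow(4803, -1)) = Mul(-1566, Rational(1, 4803)) = Rational(-522, 1601)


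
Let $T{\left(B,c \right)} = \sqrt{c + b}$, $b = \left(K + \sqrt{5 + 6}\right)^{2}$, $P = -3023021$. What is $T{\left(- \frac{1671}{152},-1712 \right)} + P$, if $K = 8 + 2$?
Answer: $-3023021 + i \sqrt{1712 - \left(10 + \sqrt{11}\right)^{2}} \approx -3.023 \cdot 10^{6} + 39.175 i$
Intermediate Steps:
$K = 10$
$b = \left(10 + \sqrt{11}\right)^{2}$ ($b = \left(10 + \sqrt{5 + 6}\right)^{2} = \left(10 + \sqrt{11}\right)^{2} \approx 177.33$)
$T{\left(B,c \right)} = \sqrt{c + \left(10 + \sqrt{11}\right)^{2}}$
$T{\left(- \frac{1671}{152},-1712 \right)} + P = \sqrt{-1712 + \left(10 + \sqrt{11}\right)^{2}} - 3023021 = -3023021 + \sqrt{-1712 + \left(10 + \sqrt{11}\right)^{2}}$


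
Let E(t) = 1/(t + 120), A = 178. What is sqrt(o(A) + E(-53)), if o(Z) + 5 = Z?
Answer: 6*sqrt(21574)/67 ≈ 13.154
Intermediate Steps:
o(Z) = -5 + Z
E(t) = 1/(120 + t)
sqrt(o(A) + E(-53)) = sqrt((-5 + 178) + 1/(120 - 53)) = sqrt(173 + 1/67) = sqrt(11592/67) = 6*sqrt(21574)/67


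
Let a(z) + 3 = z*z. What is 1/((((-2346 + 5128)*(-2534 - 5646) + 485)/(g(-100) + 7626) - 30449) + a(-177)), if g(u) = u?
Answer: -7526/16155973 ≈ -0.00046583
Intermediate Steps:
a(z) = -3 + z**2 (a(z) = -3 + z*z = -3 + z**2)
1/((((-2346 + 5128)*(-2534 - 5646) + 485)/(g(-100) + 7626) - 30449) + a(-177)) = 1/((((-2346 + 5128)*(-2534 - 5646) + 485)/(-100 + 7626) - 30449) + (-3 + (-177)**2)) = 1/(((2782*(-8180) + 485)/7526 - 30449) + (-3 + 31329)) = 1/(((-22756760 + 485)*(1/7526) - 30449) + 31326) = 1/((-22756275*1/7526 - 30449) + 31326) = 1/((-22756275/7526 - 30449) + 31326) = 1/(-251915449/7526 + 31326) = 1/(-16155973/7526) = -7526/16155973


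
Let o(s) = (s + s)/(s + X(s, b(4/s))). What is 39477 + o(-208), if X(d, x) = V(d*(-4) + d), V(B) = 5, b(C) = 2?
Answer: 8014247/203 ≈ 39479.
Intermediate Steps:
X(d, x) = 5
o(s) = 2*s/(5 + s) (o(s) = (s + s)/(s + 5) = (2*s)/(5 + s) = 2*s/(5 + s))
39477 + o(-208) = 39477 + 2*(-208)/(5 - 208) = 39477 + 2*(-208)/(-203) = 39477 + 2*(-208)*(-1/203) = 39477 + 416/203 = 8014247/203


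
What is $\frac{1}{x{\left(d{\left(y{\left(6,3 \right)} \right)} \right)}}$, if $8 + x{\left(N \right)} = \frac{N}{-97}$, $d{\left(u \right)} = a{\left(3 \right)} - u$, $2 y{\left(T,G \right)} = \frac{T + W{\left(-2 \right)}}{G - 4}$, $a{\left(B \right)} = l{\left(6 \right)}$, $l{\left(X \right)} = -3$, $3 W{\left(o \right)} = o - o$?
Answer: $- \frac{1}{8} \approx -0.125$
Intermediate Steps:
$W{\left(o \right)} = 0$ ($W{\left(o \right)} = \frac{o - o}{3} = \frac{1}{3} \cdot 0 = 0$)
$a{\left(B \right)} = -3$
$y{\left(T,G \right)} = \frac{T}{2 \left(-4 + G\right)}$ ($y{\left(T,G \right)} = \frac{\left(T + 0\right) \frac{1}{G - 4}}{2} = \frac{T \frac{1}{-4 + G}}{2} = \frac{T}{2 \left(-4 + G\right)}$)
$d{\left(u \right)} = -3 - u$
$x{\left(N \right)} = -8 - \frac{N}{97}$ ($x{\left(N \right)} = -8 + \frac{N}{-97} = -8 + N \left(- \frac{1}{97}\right) = -8 - \frac{N}{97}$)
$\frac{1}{x{\left(d{\left(y{\left(6,3 \right)} \right)} \right)}} = \frac{1}{-8 - \frac{-3 - \frac{1}{2} \cdot 6 \frac{1}{-4 + 3}}{97}} = \frac{1}{-8 - \frac{-3 - \frac{1}{2} \cdot 6 \frac{1}{-1}}{97}} = \frac{1}{-8 - \frac{-3 - \frac{1}{2} \cdot 6 \left(-1\right)}{97}} = \frac{1}{-8 - \frac{-3 - -3}{97}} = \frac{1}{-8 - \frac{-3 + 3}{97}} = \frac{1}{-8 - 0} = \frac{1}{-8 + 0} = \frac{1}{-8} = - \frac{1}{8}$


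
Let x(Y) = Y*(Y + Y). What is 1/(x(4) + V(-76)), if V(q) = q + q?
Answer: -1/120 ≈ -0.0083333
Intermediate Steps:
x(Y) = 2*Y² (x(Y) = Y*(2*Y) = 2*Y²)
V(q) = 2*q
1/(x(4) + V(-76)) = 1/(2*4² + 2*(-76)) = 1/(2*16 - 152) = 1/(32 - 152) = 1/(-120) = -1/120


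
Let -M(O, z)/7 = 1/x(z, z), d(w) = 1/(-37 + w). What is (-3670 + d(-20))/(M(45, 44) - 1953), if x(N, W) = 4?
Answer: 836764/445683 ≈ 1.8775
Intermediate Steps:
M(O, z) = -7/4
(-3670 + d(-20))/(M(45, 44) - 1953) = (-3670 + 1/(-37 - 20))/(-7/4 - 1953) = (-3670 + 1/(-57))/(-7819/4) = (-3670 - 1/57)*(-4/7819) = -209191/57*(-4/7819) = 836764/445683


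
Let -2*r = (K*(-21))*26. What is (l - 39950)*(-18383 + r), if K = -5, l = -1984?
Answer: 828112632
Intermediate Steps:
r = -1365 (r = -(-5*(-21))*26/2 = -105*26/2 = -1/2*2730 = -1365)
(l - 39950)*(-18383 + r) = (-1984 - 39950)*(-18383 - 1365) = -41934*(-19748) = 828112632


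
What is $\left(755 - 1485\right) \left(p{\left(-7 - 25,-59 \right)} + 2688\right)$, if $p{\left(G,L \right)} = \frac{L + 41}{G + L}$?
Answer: $- \frac{178576980}{91} \approx -1.9624 \cdot 10^{6}$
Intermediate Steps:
$p{\left(G,L \right)} = \frac{41 + L}{G + L}$
$\left(755 - 1485\right) \left(p{\left(-7 - 25,-59 \right)} + 2688\right) = \left(755 - 1485\right) \left(\frac{41 - 59}{\left(-7 - 25\right) - 59} + 2688\right) = - 730 \left(\frac{1}{\left(-7 - 25\right) - 59} \left(-18\right) + 2688\right) = - 730 \left(\frac{1}{-32 - 59} \left(-18\right) + 2688\right) = - 730 \left(\frac{1}{-91} \left(-18\right) + 2688\right) = - 730 \left(\left(- \frac{1}{91}\right) \left(-18\right) + 2688\right) = - 730 \left(\frac{18}{91} + 2688\right) = \left(-730\right) \frac{244626}{91} = - \frac{178576980}{91}$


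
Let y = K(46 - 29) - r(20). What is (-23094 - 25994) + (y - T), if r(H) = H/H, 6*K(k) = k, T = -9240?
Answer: -239077/6 ≈ -39846.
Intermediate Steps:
K(k) = k/6
r(H) = 1
y = 11/6 (y = (46 - 29)/6 - 1*1 = (⅙)*17 - 1 = 17/6 - 1 = 11/6 ≈ 1.8333)
(-23094 - 25994) + (y - T) = (-23094 - 25994) + (11/6 - 1*(-9240)) = -49088 + (11/6 + 9240) = -49088 + 55451/6 = -239077/6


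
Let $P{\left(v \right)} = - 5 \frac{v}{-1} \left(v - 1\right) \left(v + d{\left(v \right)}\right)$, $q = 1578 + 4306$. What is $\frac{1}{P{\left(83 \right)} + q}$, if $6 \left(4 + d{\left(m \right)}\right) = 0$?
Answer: $\frac{1}{2694254} \approx 3.7116 \cdot 10^{-7}$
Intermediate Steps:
$d{\left(m \right)} = -4$ ($d{\left(m \right)} = -4 + \frac{1}{6} \cdot 0 = -4 + 0 = -4$)
$q = 5884$
$P{\left(v \right)} = 5 v \left(-1 + v\right) \left(-4 + v\right)$ ($P{\left(v \right)} = - 5 \frac{v}{-1} \left(v - 1\right) \left(v - 4\right) = - 5 v \left(-1\right) \left(-1 + v\right) \left(-4 + v\right) = - 5 \left(- v\right) \left(-1 + v\right) \left(-4 + v\right) = 5 v \left(-1 + v\right) \left(-4 + v\right)$)
$\frac{1}{P{\left(83 \right)} + q} = \frac{1}{5 \cdot 83 \left(4 + 83^{2} - 415\right) + 5884} = \frac{1}{5 \cdot 83 \left(4 + 6889 - 415\right) + 5884} = \frac{1}{5 \cdot 83 \cdot 6478 + 5884} = \frac{1}{2688370 + 5884} = \frac{1}{2694254}$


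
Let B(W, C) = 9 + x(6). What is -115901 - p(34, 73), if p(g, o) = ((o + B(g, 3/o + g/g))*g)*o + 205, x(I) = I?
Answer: -334522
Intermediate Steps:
B(W, C) = 15 (B(W, C) = 9 + 6 = 15)
p(g, o) = 205 + g*o*(15 + o) (p(g, o) = ((o + 15)*g)*o + 205 = ((15 + o)*g)*o + 205 = (g*(15 + o))*o + 205 = g*o*(15 + o) + 205 = 205 + g*o*(15 + o))
-115901 - p(34, 73) = -115901 - (205 + 34*73**2 + 15*34*73) = -115901 - (205 + 34*5329 + 37230) = -115901 - (205 + 181186 + 37230) = -115901 - 1*218621 = -115901 - 218621 = -334522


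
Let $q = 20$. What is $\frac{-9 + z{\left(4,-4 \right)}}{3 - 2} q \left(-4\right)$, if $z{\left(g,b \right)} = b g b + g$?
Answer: $-4720$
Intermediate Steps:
$z{\left(g,b \right)} = g + g b^{2}$ ($z{\left(g,b \right)} = g b^{2} + g = g + g b^{2}$)
$\frac{-9 + z{\left(4,-4 \right)}}{3 - 2} q \left(-4\right) = \frac{-9 + 4 \left(1 + \left(-4\right)^{2}\right)}{3 - 2} \cdot 20 \left(-4\right) = \frac{-9 + 4 \left(1 + 16\right)}{1} \cdot 20 \left(-4\right) = \left(-9 + 4 \cdot 17\right) 1 \cdot 20 \left(-4\right) = \left(-9 + 68\right) 1 \cdot 20 \left(-4\right) = 59 \cdot 1 \cdot 20 \left(-4\right) = 59 \cdot 20 \left(-4\right) = 1180 \left(-4\right) = -4720$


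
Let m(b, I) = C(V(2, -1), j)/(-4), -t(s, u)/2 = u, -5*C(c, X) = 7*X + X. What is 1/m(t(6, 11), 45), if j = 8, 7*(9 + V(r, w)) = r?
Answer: 5/16 ≈ 0.31250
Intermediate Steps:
V(r, w) = -9 + r/7
C(c, X) = -8*X/5 (C(c, X) = -(7*X + X)/5 = -8*X/5)
t(s, u) = -2*u
m(b, I) = 16/5 (m(b, I) = -8/5*8/(-4) = -64/5*(-¼) = 16/5)
1/m(t(6, 11), 45) = 1/(16/5) = 5/16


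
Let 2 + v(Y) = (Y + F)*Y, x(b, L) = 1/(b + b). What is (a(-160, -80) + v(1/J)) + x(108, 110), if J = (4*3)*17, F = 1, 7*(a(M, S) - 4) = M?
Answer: -18219457/873936 ≈ -20.848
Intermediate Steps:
a(M, S) = 4 + M/7
J = 204 (J = 12*17 = 204)
x(b, L) = 1/(2*b)
v(Y) = -2 + Y*(1 + Y) (v(Y) = -2 + (Y + 1)*Y = -2 + (1 + Y)*Y = -2 + Y*(1 + Y))
(a(-160, -80) + v(1/J)) + x(108, 110) = ((4 + (1/7)*(-160)) + (-2 + 1/204 + (1/204)**2)) + (1/2)/108 = ((4 - 160/7) + (-2 + 1/204 + (1/204)**2)) + (1/2)*(1/108) = (-132/7 + (-2 + 1/204 + 1/41616)) + 1/216 = (-132/7 - 83027/41616) + 1/216 = -6074501/291312 + 1/216 = -18219457/873936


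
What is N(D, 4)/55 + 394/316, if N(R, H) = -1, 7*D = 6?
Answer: 10677/8690 ≈ 1.2287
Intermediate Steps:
D = 6/7 (D = (⅐)*6 = 6/7 ≈ 0.85714)
N(D, 4)/55 + 394/316 = -1/55 + 394/316 = -1*1/55 + 394*(1/316) = -1/55 + 197/158 = 10677/8690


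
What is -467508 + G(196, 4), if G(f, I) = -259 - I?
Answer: -467771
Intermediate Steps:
-467508 + G(196, 4) = -467508 + (-259 - 1*4) = -467508 + (-259 - 4) = -467508 - 263 = -467771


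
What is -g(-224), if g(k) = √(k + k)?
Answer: -8*I*√7 ≈ -21.166*I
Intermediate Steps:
g(k) = √2*√k (g(k) = √(2*k) = √2*√k)
-g(-224) = -√2*√(-224) = -√2*4*I*√14 = -8*I*√7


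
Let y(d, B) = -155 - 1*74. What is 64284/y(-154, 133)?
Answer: -64284/229 ≈ -280.72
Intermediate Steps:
y(d, B) = -229 (y(d, B) = -155 - 74 = -229)
64284/y(-154, 133) = 64284/(-229) = 64284*(-1/229) = -64284/229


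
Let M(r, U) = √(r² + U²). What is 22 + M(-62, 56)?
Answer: 22 + 2*√1745 ≈ 105.55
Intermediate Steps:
M(r, U) = √(U² + r²)
22 + M(-62, 56) = 22 + √(56² + (-62)²) = 22 + √(3136 + 3844) = 22 + √6980 = 22 + 2*√1745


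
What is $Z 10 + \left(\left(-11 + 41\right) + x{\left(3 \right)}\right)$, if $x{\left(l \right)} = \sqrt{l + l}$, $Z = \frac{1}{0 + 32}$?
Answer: $\frac{485}{16} + \sqrt{6} \approx 32.762$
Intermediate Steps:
$Z = \frac{1}{32} \approx 0.03125$
$x{\left(l \right)} = \sqrt{2} \sqrt{l}$ ($x{\left(l \right)} = \sqrt{2 l} = \sqrt{2} \sqrt{l}$)
$Z 10 + \left(\left(-11 + 41\right) + x{\left(3 \right)}\right) = \frac{1}{32} \cdot 10 + \left(\left(-11 + 41\right) + \sqrt{2} \sqrt{3}\right) = \frac{5}{16} + \left(30 + \sqrt{6}\right) = \frac{485}{16} + \sqrt{6}$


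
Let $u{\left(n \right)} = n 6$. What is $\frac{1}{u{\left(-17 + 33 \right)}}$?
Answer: $\frac{1}{96} \approx 0.010417$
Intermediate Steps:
$u{\left(n \right)} = 6 n$
$\frac{1}{u{\left(-17 + 33 \right)}} = \frac{1}{6 \left(-17 + 33\right)} = \frac{1}{6 \cdot 16} = \frac{1}{96}$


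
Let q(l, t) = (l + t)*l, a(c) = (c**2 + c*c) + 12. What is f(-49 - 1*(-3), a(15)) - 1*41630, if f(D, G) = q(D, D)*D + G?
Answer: -235840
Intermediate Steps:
a(c) = 12 + 2*c**2 (a(c) = (c**2 + c**2) + 12 = 2*c**2 + 12 = 12 + 2*c**2)
q(l, t) = l*(l + t)
f(D, G) = G + 2*D**3 (f(D, G) = (D*(D + D))*D + G = (D*(2*D))*D + G = (2*D**2)*D + G = 2*D**3 + G = G + 2*D**3)
f(-49 - 1*(-3), a(15)) - 1*41630 = ((12 + 2*15**2) + 2*(-49 - 1*(-3))**3) - 1*41630 = ((12 + 2*225) + 2*(-49 + 3)**3) - 41630 = ((12 + 450) + 2*(-46)**3) - 41630 = (462 + 2*(-97336)) - 41630 = (462 - 194672) - 41630 = -194210 - 41630 = -235840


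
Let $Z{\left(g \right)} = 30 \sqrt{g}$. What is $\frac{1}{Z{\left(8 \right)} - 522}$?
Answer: $- \frac{29}{14738} - \frac{5 \sqrt{2}}{22107} \approx -0.0022876$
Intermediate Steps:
$\frac{1}{Z{\left(8 \right)} - 522} = \frac{1}{30 \sqrt{8} - 522} = \frac{1}{30 \cdot 2 \sqrt{2} - 522} = \frac{1}{60 \sqrt{2} - 522} = \frac{1}{-522 + 60 \sqrt{2}}$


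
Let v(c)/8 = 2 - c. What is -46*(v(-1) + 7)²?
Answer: -44206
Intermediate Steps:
v(c) = 16 - 8*c (v(c) = 8*(2 - c) = 16 - 8*c)
-46*(v(-1) + 7)² = -46*((16 - 8*(-1)) + 7)² = -46*((16 + 8) + 7)² = -46*(24 + 7)² = -46*31² = -46*961 = -44206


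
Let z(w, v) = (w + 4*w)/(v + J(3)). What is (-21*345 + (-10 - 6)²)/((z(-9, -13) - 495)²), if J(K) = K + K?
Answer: -342461/11696400 ≈ -0.029279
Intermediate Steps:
J(K) = 2*K
z(w, v) = 5*w/(6 + v) (z(w, v) = (w + 4*w)/(v + 2*3) = (5*w)/(v + 6) = (5*w)/(6 + v) = 5*w/(6 + v))
(-21*345 + (-10 - 6)²)/((z(-9, -13) - 495)²) = (-21*345 + (-10 - 6)²)/((5*(-9)/(6 - 13) - 495)²) = (-7245 + (-16)²)/((5*(-9)/(-7) - 495)²) = (-7245 + 256)/((5*(-9)*(-⅐) - 495)²) = -6989/(45/7 - 495)² = -6989/((-3420/7)²) = -6989/11696400/49 = -6989*49/11696400 = -342461/11696400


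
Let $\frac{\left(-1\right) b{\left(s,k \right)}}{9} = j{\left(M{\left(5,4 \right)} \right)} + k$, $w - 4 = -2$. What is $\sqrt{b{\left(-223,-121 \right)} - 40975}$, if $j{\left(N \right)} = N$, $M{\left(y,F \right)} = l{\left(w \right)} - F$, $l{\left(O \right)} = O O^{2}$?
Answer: $i \sqrt{39922} \approx 199.8 i$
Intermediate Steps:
$w = 2$ ($w = 4 - 2 = 2$)
$l{\left(O \right)} = O^{3}$
$M{\left(y,F \right)} = 8 - F$ ($M{\left(y,F \right)} = 2^{3} - F = 8 - F$)
$b{\left(s,k \right)} = -36 - 9 k$ ($b{\left(s,k \right)} = - 9 \left(\left(8 - 4\right) + k\right) = - 9 \left(4 + k\right) = -36 - 9 k$)
$\sqrt{b{\left(-223,-121 \right)} - 40975} = \sqrt{\left(-36 - -1089\right) - 40975} = \sqrt{\left(-36 + 1089\right) - 40975} = \sqrt{1053 - 40975} = \sqrt{-39922} = i \sqrt{39922}$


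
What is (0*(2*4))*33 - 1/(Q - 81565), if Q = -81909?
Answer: 1/163474 ≈ 6.1172e-6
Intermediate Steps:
(0*(2*4))*33 - 1/(Q - 81565) = (0*(2*4))*33 - 1/(-81909 - 81565) = (0*8)*33 - 1/(-163474) = 0*33 - 1*(-1/163474) = 0 + 1/163474 = 1/163474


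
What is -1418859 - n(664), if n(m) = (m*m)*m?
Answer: -294173803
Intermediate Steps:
n(m) = m³ (n(m) = m²*m = m³)
-1418859 - n(664) = -1418859 - 1*664³ = -1418859 - 1*292754944 = -1418859 - 292754944 = -294173803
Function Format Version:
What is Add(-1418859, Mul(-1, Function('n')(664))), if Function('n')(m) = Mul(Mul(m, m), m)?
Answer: -294173803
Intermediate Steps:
Function('n')(m) = Pow(m, 3) (Function('n')(m) = Mul(Pow(m, 2), m) = Pow(m, 3))
Add(-1418859, Mul(-1, Function('n')(664))) = Add(-1418859, Mul(-1, Pow(664, 3))) = Add(-1418859, Mul(-1, 292754944)) = Add(-1418859, -292754944) = -294173803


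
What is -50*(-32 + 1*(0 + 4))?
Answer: 1400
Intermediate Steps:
-50*(-32 + 1*(0 + 4)) = -50*(-32 + 1*4) = -50*(-32 + 4) = -50*(-28) = 1400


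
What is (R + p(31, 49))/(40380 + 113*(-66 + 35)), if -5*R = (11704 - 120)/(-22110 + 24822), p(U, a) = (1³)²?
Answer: 247/62506515 ≈ 3.9516e-6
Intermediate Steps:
p(U, a) = 1 (p(U, a) = 1² = 1)
R = -1448/1695 (R = -(11704 - 120)/(5*(-22110 + 24822)) = -11584/(5*2712) = -⅕*1448/339 = -1448/1695 ≈ -0.85428)
(R + p(31, 49))/(40380 + 113*(-66 + 35)) = (-1448/1695 + 1)/(40380 + 113*(-66 + 35)) = 247/(1695*(40380 + 113*(-31))) = 247/(1695*(40380 - 3503)) = (247/1695)/36877 = (247/1695)*(1/36877) = 247/62506515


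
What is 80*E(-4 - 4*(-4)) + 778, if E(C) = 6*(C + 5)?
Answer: 8938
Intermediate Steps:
E(C) = 30 + 6*C (E(C) = 6*(5 + C) = 30 + 6*C)
80*E(-4 - 4*(-4)) + 778 = 80*(30 + 6*(-4 - 4*(-4))) + 778 = 80*(30 + 6*(-4 + 16)) + 778 = 80*(30 + 6*12) + 778 = 80*(30 + 72) + 778 = 80*102 + 778 = 8160 + 778 = 8938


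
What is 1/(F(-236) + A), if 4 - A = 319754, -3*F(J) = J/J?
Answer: -3/959251 ≈ -3.1274e-6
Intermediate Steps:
F(J) = -⅓ (F(J) = -J/(3*J) = -⅓*1 = -⅓)
A = -319750 (A = 4 - 1*319754 = 4 - 319754 = -319750)
1/(F(-236) + A) = 1/(-⅓ - 319750) = 1/(-959251/3) = -3/959251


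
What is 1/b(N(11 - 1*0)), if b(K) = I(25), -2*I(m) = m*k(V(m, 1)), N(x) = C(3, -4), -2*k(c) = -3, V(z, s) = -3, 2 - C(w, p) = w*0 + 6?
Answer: -4/75 ≈ -0.053333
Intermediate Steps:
C(w, p) = -4 (C(w, p) = 2 - (w*0 + 6) = 2 - (0 + 6) = 2 - 1*6 = 2 - 6 = -4)
k(c) = 3/2 (k(c) = -½*(-3) = 3/2)
N(x) = -4
I(m) = -3*m/4 (I(m) = -m*3/(2*2) = -3*m/4)
b(K) = -75/4 (b(K) = -¾*25 = -75/4)
1/b(N(11 - 1*0)) = 1/(-75/4) = -4/75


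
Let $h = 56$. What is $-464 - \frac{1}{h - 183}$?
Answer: $- \frac{58927}{127} \approx -463.99$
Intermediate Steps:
$-464 - \frac{1}{h - 183} = -464 - \frac{1}{56 - 183} = -464 - \frac{1}{-127} = -464 - - \frac{1}{127} = -464 + \frac{1}{127} = - \frac{58927}{127}$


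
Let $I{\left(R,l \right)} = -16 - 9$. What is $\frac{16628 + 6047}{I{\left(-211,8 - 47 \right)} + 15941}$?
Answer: $\frac{22675}{15916} \approx 1.4247$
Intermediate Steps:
$I{\left(R,l \right)} = -25$ ($I{\left(R,l \right)} = -16 - 9 = -25$)
$\frac{16628 + 6047}{I{\left(-211,8 - 47 \right)} + 15941} = \frac{16628 + 6047}{-25 + 15941} = \frac{22675}{15916}$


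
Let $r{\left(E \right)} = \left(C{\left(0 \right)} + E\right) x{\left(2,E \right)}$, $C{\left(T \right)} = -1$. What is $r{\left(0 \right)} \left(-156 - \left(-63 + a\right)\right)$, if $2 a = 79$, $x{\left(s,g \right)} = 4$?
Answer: $530$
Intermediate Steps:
$r{\left(E \right)} = -4 + 4 E$ ($r{\left(E \right)} = \left(-1 + E\right) 4 = -4 + 4 E$)
$a = \frac{79}{2}$ ($a = \frac{1}{2} \cdot 79 = \frac{79}{2} \approx 39.5$)
$r{\left(0 \right)} \left(-156 - \left(-63 + a\right)\right) = \left(-4 + 4 \cdot 0\right) \left(-156 + \left(63 - \frac{79}{2}\right)\right) = \left(-4 + 0\right) \left(-156 + \left(63 - \frac{79}{2}\right)\right) = - 4 \left(-156 + \frac{47}{2}\right) = \left(-4\right) \left(- \frac{265}{2}\right) = 530$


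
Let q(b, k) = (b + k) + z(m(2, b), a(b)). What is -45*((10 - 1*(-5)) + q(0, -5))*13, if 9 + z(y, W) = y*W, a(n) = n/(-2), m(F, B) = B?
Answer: -585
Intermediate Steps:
a(n) = -n/2 (a(n) = n*(-1/2) = -n/2)
z(y, W) = -9 + W*y (z(y, W) = -9 + y*W = -9 + W*y)
q(b, k) = -9 + b + k - b**2/2 (q(b, k) = (b + k) + (-9 + (-b/2)*b) = (b + k) + (-9 - b**2/2) = -9 + b + k - b**2/2)
-45*((10 - 1*(-5)) + q(0, -5))*13 = -45*((10 - 1*(-5)) + (-9 + 0 - 5 - 1/2*0**2))*13 = -45*((10 + 5) + (-9 + 0 - 5 - 1/2*0))*13 = -45*(15 + (-9 + 0 - 5 + 0))*13 = -45*(15 - 14)*13 = -45*1*13 = -45*13 = -585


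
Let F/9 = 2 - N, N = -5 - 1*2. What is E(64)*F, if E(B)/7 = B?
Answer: 36288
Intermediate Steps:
N = -7 (N = -5 - 2 = -7)
E(B) = 7*B
F = 81 (F = 9*(2 - 1*(-7)) = 9*(2 + 7) = 9*9 = 81)
E(64)*F = (7*64)*81 = 448*81 = 36288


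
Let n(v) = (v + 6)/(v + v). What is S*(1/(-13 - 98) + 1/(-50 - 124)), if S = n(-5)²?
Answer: -19/128760 ≈ -0.00014756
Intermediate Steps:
n(v) = (6 + v)/(2*v) (n(v) = (6 + v)/((2*v)) = (6 + v)*(1/(2*v)) = (6 + v)/(2*v))
S = 1/100 (S = ((½)*(6 - 5)/(-5))² = ((½)*(-⅕)*1)² = (-⅒)² = 1/100 ≈ 0.010000)
S*(1/(-13 - 98) + 1/(-50 - 124)) = (1/(-13 - 98) + 1/(-50 - 124))/100 = (1/(-111) + 1/(-174))/100 = (-1/111 - 1/174)/100 = (1/100)*(-95/6438) = -19/128760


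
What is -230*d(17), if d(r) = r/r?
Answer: -230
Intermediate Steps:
d(r) = 1
-230*d(17) = -230*1 = -230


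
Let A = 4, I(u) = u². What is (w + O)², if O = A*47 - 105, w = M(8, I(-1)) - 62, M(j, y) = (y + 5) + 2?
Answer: 841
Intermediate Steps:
M(j, y) = 7 + y (M(j, y) = (5 + y) + 2 = 7 + y)
w = -54 (w = (7 + (-1)²) - 62 = (7 + 1) - 62 = 8 - 62 = -54)
O = 83 (O = 4*47 - 105 = 188 - 105 = 83)
(w + O)² = (-54 + 83)² = 29² = 841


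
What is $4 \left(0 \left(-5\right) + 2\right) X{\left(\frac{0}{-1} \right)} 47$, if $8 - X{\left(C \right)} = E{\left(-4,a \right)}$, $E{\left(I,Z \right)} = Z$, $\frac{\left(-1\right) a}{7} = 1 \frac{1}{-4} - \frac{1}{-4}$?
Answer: $3008$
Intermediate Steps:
$a = 0$ ($a = - 7 \left(1 \frac{1}{-4} - \frac{1}{-4}\right) = - 7 \left(1 \left(- \frac{1}{4}\right) - - \frac{1}{4}\right) = - 7 \left(- \frac{1}{4} + \frac{1}{4}\right) = \left(-7\right) 0 = 0$)
$X{\left(C \right)} = 8$ ($X{\left(C \right)} = 8 - 0 = 8 + 0 = 8$)
$4 \left(0 \left(-5\right) + 2\right) X{\left(\frac{0}{-1} \right)} 47 = 4 \left(0 \left(-5\right) + 2\right) 8 \cdot 47 = 4 \left(0 + 2\right) 8 \cdot 47 = 4 \cdot 2 \cdot 8 \cdot 47 = 8 \cdot 8 \cdot 47 = 64 \cdot 47 = 3008$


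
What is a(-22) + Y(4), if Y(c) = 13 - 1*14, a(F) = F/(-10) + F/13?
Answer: -32/65 ≈ -0.49231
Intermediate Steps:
a(F) = -3*F/130 (a(F) = F*(-1/10) + F*(1/13) = -F/10 + F/13 = -3*F/130)
Y(c) = -1 (Y(c) = 13 - 14 = -1)
a(-22) + Y(4) = -3/130*(-22) - 1 = 33/65 - 1 = -32/65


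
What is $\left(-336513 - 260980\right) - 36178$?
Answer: $-633671$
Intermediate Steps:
$\left(-336513 - 260980\right) - 36178 = -597493 - 36178 = -633671$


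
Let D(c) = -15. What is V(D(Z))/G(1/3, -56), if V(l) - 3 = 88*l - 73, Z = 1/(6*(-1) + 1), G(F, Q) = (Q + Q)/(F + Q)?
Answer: -116065/168 ≈ -690.86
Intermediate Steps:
G(F, Q) = 2*Q/(F + Q) (G(F, Q) = (2*Q)/(F + Q) = 2*Q/(F + Q))
Z = -1/5 (Z = 1/(-6 + 1) = 1/(-5) = -1/5 ≈ -0.20000)
V(l) = -70 + 88*l (V(l) = 3 + (88*l - 73) = 3 + (-73 + 88*l) = -70 + 88*l)
V(D(Z))/G(1/3, -56) = (-70 + 88*(-15))/((2*(-56)/(1/3 - 56))) = (-70 - 1320)/((2*(-56)/(1/3 - 56))) = -1390/(2*(-56)/(-167/3)) = -1390/(2*(-56)*(-3/167)) = -1390/336/167 = -1390*167/336 = -116065/168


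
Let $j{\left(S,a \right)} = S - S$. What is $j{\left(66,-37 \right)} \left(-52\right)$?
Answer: $0$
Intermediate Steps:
$j{\left(S,a \right)} = 0$
$j{\left(66,-37 \right)} \left(-52\right) = 0 \left(-52\right) = 0$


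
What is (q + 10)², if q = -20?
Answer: 100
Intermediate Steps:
(q + 10)² = (-20 + 10)² = (-10)² = 100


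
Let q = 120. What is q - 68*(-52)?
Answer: 3656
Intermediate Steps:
q - 68*(-52) = 120 - 68*(-52) = 120 + 3536 = 3656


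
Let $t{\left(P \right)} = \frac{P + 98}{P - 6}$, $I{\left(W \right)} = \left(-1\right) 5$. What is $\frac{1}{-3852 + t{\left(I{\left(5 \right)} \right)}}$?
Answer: $- \frac{11}{42465} \approx -0.00025904$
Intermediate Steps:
$I{\left(W \right)} = -5$
$t{\left(P \right)} = \frac{98 + P}{-6 + P}$
$\frac{1}{-3852 + t{\left(I{\left(5 \right)} \right)}} = \frac{1}{-3852 + \frac{98 - 5}{-6 - 5}} = \frac{1}{-3852 + \frac{1}{-11} \cdot 93} = \frac{1}{-3852 - \frac{93}{11}} = \frac{1}{- \frac{42465}{11}} = - \frac{11}{42465}$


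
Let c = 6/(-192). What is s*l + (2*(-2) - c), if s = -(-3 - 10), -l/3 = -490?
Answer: 611393/32 ≈ 19106.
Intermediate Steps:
l = 1470 (l = -3*(-490) = 1470)
s = 13 (s = -1*(-13) = 13)
c = -1/32 (c = 6*(-1/192) = -1/32 ≈ -0.031250)
s*l + (2*(-2) - c) = 13*1470 + (2*(-2) - 1*(-1/32)) = 19110 + (-4 + 1/32) = 19110 - 127/32 = 611393/32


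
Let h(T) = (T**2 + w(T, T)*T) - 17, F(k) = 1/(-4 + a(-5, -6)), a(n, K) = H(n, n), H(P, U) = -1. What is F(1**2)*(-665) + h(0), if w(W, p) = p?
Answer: 116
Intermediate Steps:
a(n, K) = -1
F(k) = -1/5 (F(k) = 1/(-4 - 1) = 1/(-5) = -1/5)
h(T) = -17 + 2*T**2 (h(T) = (T**2 + T*T) - 17 = (T**2 + T**2) - 17 = 2*T**2 - 17 = -17 + 2*T**2)
F(1**2)*(-665) + h(0) = -1/5*(-665) + (-17 + 2*0**2) = 133 + (-17 + 2*0) = 133 + (-17 + 0) = 133 - 17 = 116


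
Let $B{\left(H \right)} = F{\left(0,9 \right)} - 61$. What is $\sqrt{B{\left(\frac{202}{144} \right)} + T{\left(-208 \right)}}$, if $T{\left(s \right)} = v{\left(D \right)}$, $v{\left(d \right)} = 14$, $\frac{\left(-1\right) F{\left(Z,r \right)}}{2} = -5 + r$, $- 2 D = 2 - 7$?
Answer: $i \sqrt{55} \approx 7.4162 i$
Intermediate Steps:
$D = \frac{5}{2}$ ($D = - \frac{2 - 7}{2} = \left(- \frac{1}{2}\right) \left(-5\right) = \frac{5}{2} \approx 2.5$)
$F{\left(Z,r \right)} = 10 - 2 r$ ($F{\left(Z,r \right)} = - 2 \left(-5 + r\right) = 10 - 2 r$)
$T{\left(s \right)} = 14$
$B{\left(H \right)} = -69$ ($B{\left(H \right)} = \left(10 - 18\right) - 61 = -8 - 61 = -69$)
$\sqrt{B{\left(\frac{202}{144} \right)} + T{\left(-208 \right)}} = \sqrt{-69 + 14} = \sqrt{-55} = i \sqrt{55}$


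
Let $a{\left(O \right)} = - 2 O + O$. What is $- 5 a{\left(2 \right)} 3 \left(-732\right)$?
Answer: $-21960$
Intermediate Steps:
$a{\left(O \right)} = - O$
$- 5 a{\left(2 \right)} 3 \left(-732\right) = - 5 \left(\left(-1\right) 2\right) 3 \left(-732\right) = \left(-5\right) \left(-2\right) 3 \left(-732\right) = 10 \cdot 3 \left(-732\right) = 30 \left(-732\right) = -21960$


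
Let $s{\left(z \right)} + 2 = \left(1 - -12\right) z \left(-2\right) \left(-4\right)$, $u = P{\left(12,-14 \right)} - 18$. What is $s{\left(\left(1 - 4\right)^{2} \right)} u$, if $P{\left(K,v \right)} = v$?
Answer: $-29888$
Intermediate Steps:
$u = -32$ ($u = -14 - 18 = -32$)
$s{\left(z \right)} = -2 + 104 z$ ($s{\left(z \right)} = -2 + \left(1 - -12\right) z \left(-2\right) \left(-4\right) = -2 + \left(1 + 12\right) z \left(-2\right) \left(-4\right) = -2 + 13 z \left(-2\right) \left(-4\right) = -2 + - 26 z \left(-4\right) = -2 + 104 z$)
$s{\left(\left(1 - 4\right)^{2} \right)} u = \left(-2 + 104 \left(1 - 4\right)^{2}\right) \left(-32\right) = \left(-2 + 104 \left(-3\right)^{2}\right) \left(-32\right) = \left(-2 + 104 \cdot 9\right) \left(-32\right) = \left(-2 + 936\right) \left(-32\right) = 934 \left(-32\right) = -29888$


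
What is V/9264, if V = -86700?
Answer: -7225/772 ≈ -9.3588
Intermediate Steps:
V/9264 = -86700/9264 = -86700*1/9264 = -7225/772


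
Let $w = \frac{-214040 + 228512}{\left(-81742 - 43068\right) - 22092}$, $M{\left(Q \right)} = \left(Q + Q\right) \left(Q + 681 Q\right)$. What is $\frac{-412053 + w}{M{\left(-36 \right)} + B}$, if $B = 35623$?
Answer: $- \frac{30265712139}{132459109517} \approx -0.22849$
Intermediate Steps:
$M{\left(Q \right)} = 1364 Q^{2}$ ($M{\left(Q \right)} = 2 Q 682 Q = 1364 Q^{2}$)
$w = - \frac{7236}{73451}$ ($w = \frac{14472}{-124810 - 22092} = \frac{14472}{-146902} = 14472 \left(- \frac{1}{146902}\right) = - \frac{7236}{73451} \approx -0.098515$)
$\frac{-412053 + w}{M{\left(-36 \right)} + B} = \frac{-412053 - \frac{7236}{73451}}{1364 \left(-36\right)^{2} + 35623} = - \frac{30265712139}{73451 \left(1364 \cdot 1296 + 35623\right)} = - \frac{30265712139}{73451 \left(1767744 + 35623\right)} = - \frac{30265712139}{73451 \cdot 1803367} = \left(- \frac{30265712139}{73451}\right) \frac{1}{1803367} = - \frac{30265712139}{132459109517}$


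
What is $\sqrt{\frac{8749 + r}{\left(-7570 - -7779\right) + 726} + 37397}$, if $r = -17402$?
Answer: $\frac{\sqrt{113097930}}{55} \approx 193.36$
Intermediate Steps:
$\sqrt{\frac{8749 + r}{\left(-7570 - -7779\right) + 726} + 37397} = \sqrt{\frac{8749 - 17402}{\left(-7570 - -7779\right) + 726} + 37397} = \sqrt{- \frac{8653}{\left(-7570 + 7779\right) + 726} + 37397} = \sqrt{- \frac{8653}{209 + 726} + 37397} = \sqrt{- \frac{8653}{935} + 37397} = \sqrt{\left(-8653\right) \frac{1}{935} + 37397} = \sqrt{- \frac{509}{55} + 37397} = \sqrt{\frac{2056326}{55}} = \frac{\sqrt{113097930}}{55}$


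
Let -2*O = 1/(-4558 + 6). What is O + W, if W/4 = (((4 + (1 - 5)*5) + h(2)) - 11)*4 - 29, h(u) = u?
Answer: -4697663/9104 ≈ -516.00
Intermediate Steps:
O = 1/9104 (O = -1/(2*(-4558 + 6)) = -½/(-4552) = -½*(-1/4552) = 1/9104 ≈ 0.00010984)
W = -516 (W = 4*((((4 + (1 - 5)*5) + 2) - 11)*4 - 29) = 4*((((4 - 4*5) + 2) - 11)*4 - 29) = 4*((((4 - 20) + 2) - 11)*4 - 29) = 4*(((-16 + 2) - 11)*4 - 29) = 4*((-14 - 11)*4 - 29) = 4*(-25*4 - 29) = 4*(-100 - 29) = 4*(-129) = -516)
O + W = 1/9104 - 516 = -4697663/9104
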